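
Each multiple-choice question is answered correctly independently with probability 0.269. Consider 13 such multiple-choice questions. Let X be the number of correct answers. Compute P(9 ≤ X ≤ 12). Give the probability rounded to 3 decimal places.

0.002

X ~ Binomial(13, 0.269); P(9 ≤ X ≤ 12) = Σ C(13,k) p^k (1−p)^(13−k) over k:
  k=9: C(13,9)·0.269^9·0.731^4 = 0.00151
  k=10: C(13,10)·0.269^10·0.731^3 = 0.00022
  k=11: C(13,11)·0.269^11·0.731^2 = 0.00002
  k=12: C(13,12)·0.269^12·0.731^1 = 0.00000
Total = 0.00175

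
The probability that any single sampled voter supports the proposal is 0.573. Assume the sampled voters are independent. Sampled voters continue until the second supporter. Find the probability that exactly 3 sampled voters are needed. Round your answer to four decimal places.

0.2804

Y = trial on which the second success occurs; negative binomial, r=2, p=0.573.
P(Y=3) = C(2,1) · p^2 · (1−p)^1
= 2 · 0.32833 · 0.427 = 0.280393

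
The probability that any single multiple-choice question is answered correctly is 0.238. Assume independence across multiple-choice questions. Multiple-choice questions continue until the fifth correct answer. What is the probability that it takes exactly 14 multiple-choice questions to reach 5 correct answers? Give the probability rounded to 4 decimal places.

0.0473

Y = trial on which the fifth success occurs; negative binomial, r=5, p=0.238.
P(Y=14) = C(13,4) · p^5 · (1−p)^9
= 715 · 0.00076363 · 0.086615 = 0.047292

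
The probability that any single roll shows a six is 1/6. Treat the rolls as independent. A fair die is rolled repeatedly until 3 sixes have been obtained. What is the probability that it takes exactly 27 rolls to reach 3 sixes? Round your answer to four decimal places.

Y = trial on which the third success occurs; negative binomial, r=3, p=0.166667.
P(Y=27) = C(26,2) · p^3 · (1−p)^24
= 325 · 0.0046296 · 0.012579 = 0.018927

0.0189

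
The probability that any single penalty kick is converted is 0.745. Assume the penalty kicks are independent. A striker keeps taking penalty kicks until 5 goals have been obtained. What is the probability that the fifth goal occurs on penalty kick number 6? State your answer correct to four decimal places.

Y = trial on which the fifth success occurs; negative binomial, r=5, p=0.745.
P(Y=6) = C(5,4) · p^5 · (1−p)^1
= 5 · 0.2295 · 0.255 = 0.292612

0.2926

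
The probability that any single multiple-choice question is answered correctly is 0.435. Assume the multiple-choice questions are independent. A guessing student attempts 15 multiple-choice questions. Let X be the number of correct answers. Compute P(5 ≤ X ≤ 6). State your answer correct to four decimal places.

X ~ Binomial(15, 0.435); P(5 ≤ X ≤ 6) = Σ C(15,k) p^k (1−p)^(15−k) over k:
  k=5: C(15,5)·0.435^5·0.565^10 = 0.155055
  k=6: C(15,6)·0.435^6·0.565^9 = 0.198965
Total = 0.354020

0.3540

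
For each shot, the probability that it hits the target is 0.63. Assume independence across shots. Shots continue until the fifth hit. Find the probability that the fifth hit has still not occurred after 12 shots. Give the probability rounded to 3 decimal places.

0.036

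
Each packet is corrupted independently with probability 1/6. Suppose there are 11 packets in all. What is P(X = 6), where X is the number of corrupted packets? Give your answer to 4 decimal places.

X ~ Binomial(n=11, p=0.166667).
P(X=6) = C(11,6) · p^6 · (1−p)^5
= 462 · 2.1433e-05 · 0.40188 = 0.003979

0.0040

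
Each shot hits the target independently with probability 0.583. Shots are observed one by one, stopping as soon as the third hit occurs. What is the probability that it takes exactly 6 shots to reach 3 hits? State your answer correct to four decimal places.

Y = trial on which the third success occurs; negative binomial, r=3, p=0.583.
P(Y=6) = C(5,2) · p^3 · (1−p)^3
= 10 · 0.19816 · 0.072512 = 0.143686

0.1437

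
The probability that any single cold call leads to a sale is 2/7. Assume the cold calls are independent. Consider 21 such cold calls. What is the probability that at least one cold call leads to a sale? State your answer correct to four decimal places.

P(at least one) = 1 − P(none) = 1 − (1 − 0.285714)^21
= 1 − 0.000854 = 0.999146

0.9991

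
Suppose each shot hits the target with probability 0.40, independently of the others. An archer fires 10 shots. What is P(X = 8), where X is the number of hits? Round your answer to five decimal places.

0.01062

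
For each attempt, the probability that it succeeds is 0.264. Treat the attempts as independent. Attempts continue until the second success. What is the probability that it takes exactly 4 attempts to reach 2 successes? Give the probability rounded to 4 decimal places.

0.1133

Y = trial on which the second success occurs; negative binomial, r=2, p=0.264.
P(Y=4) = C(3,1) · p^2 · (1−p)^2
= 3 · 0.069696 · 0.5417 = 0.113262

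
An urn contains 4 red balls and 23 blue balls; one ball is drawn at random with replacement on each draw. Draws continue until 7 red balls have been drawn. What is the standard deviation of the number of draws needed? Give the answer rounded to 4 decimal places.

16.4829

Y = total draws until the seventh success; negative binomial with r=7, p=0.148148.
SD(Y) = √[r(1−p)/p²] = √(271.687500) = 16.482946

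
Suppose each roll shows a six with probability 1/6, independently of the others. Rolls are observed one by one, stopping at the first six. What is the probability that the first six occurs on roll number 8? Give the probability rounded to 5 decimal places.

0.04651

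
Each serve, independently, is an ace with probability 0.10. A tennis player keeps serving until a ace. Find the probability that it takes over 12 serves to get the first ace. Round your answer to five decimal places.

Y = number of serves to the first success; geometric, p = 0.10.
P(Y > 12) = P(first 12 all fail) = (1−p)^12 = 0.2824295

0.28243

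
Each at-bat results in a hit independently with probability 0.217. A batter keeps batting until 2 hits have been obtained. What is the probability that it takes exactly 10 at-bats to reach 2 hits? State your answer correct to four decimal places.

Y = trial on which the second success occurs; negative binomial, r=2, p=0.217.
P(Y=10) = C(9,1) · p^2 · (1−p)^8
= 9 · 0.047089 · 0.14128 = 0.059876

0.0599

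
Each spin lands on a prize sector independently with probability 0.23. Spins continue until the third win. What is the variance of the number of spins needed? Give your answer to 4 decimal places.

43.6673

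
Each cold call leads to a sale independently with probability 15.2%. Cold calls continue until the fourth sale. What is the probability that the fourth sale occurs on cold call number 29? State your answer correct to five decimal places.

0.02835

Y = trial on which the fourth success occurs; negative binomial, r=4, p=0.152.
P(Y=29) = C(28,3) · p^4 · (1−p)^25
= 3276 · 0.00053379 · 0.016214 = 0.0283540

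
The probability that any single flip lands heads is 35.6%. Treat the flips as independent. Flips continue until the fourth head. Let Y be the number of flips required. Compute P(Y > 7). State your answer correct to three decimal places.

0.790

Needing more than 7 flips ⇔ fewer than 4 successes in the first 7. With X ~ Binomial(7, 0.356), P(Y > 7) = P(X ≤ 3).
  k=0: C(7,0)·0.356^0·0.644^7 = 0.04594
  k=1: C(7,1)·0.356^1·0.644^6 = 0.17777
  k=2: C(7,2)·0.356^2·0.644^5 = 0.29481
  k=3: C(7,3)·0.356^3·0.644^4 = 0.27162
P(X ≤ 3) = 0.79015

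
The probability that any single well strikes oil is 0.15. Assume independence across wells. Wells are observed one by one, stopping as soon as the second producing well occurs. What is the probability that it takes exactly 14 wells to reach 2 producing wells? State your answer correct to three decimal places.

0.042

Y = trial on which the second success occurs; negative binomial, r=2, p=0.15.
P(Y=14) = C(13,1) · p^2 · (1−p)^12
= 13 · 0.0225 · 0.14224 = 0.04161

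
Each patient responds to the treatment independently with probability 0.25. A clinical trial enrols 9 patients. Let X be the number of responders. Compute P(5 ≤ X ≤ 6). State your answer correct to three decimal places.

X ~ Binomial(9, 0.25); P(5 ≤ X ≤ 6) = Σ C(9,k) p^k (1−p)^(9−k) over k:
  k=5: C(9,5)·0.25^5·0.75^4 = 0.03893
  k=6: C(9,6)·0.25^6·0.75^3 = 0.00865
Total = 0.04758

0.048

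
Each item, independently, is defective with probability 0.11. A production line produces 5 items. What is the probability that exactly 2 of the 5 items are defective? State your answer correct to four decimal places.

X ~ Binomial(n=5, p=0.11).
P(X=2) = C(5,2) · p^2 · (1−p)^3
= 10 · 0.0121 · 0.70497 = 0.085301

0.0853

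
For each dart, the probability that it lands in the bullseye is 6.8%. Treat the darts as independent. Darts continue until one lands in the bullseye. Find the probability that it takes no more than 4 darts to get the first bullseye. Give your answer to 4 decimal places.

Y = number of darts to the first success; geometric, p = 0.068.
P(Y ≤ 4) = 1 − (1−p)^4 = 1 − 0.754508 = 0.245492

0.2455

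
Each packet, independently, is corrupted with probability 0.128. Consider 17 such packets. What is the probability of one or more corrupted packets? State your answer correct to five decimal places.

P(at least one) = 1 − P(none) = 1 − (1 − 0.128)^17
= 1 − 0.0974496 = 0.9025504

0.90255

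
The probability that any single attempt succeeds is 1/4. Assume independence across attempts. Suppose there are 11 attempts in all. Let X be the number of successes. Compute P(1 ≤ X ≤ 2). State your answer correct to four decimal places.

0.4130

X ~ Binomial(11, 0.25); P(1 ≤ X ≤ 2) = Σ C(11,k) p^k (1−p)^(11−k) over k:
  k=1: C(11,1)·0.25^1·0.75^10 = 0.154862
  k=2: C(11,2)·0.25^2·0.75^9 = 0.258104
Total = 0.412966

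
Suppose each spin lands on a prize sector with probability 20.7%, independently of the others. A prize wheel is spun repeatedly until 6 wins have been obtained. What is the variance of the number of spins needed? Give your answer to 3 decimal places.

111.041

Y = total spins until the sixth success; negative binomial with r=6, p=0.207.
Var(Y) = r(1−p)/p² = 6·0.793 / 0.207² = 111.04110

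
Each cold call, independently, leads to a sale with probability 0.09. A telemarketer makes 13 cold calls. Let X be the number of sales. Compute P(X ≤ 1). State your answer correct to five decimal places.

X ~ Binomial(13, 0.09); P(X ≤ 1) = Σ C(13,k) p^k (1−p)^(13−k) over k:
  k=0: C(13,0)·0.09^0·0.91^13 = 0.2934527
  k=1: C(13,1)·0.09^1·0.91^12 = 0.3772963
Total = 0.6707490

0.67075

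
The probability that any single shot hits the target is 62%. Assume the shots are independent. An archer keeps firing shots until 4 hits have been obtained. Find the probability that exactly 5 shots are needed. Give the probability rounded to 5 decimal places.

Y = trial on which the fourth success occurs; negative binomial, r=4, p=0.62.
P(Y=5) = C(4,3) · p^4 · (1−p)^1
= 4 · 0.14776 · 0.38 = 0.2246003

0.22460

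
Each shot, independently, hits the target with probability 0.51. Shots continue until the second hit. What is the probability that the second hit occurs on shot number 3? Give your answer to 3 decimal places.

0.255

Y = trial on which the second success occurs; negative binomial, r=2, p=0.51.
P(Y=3) = C(2,1) · p^2 · (1−p)^1
= 2 · 0.2601 · 0.49 = 0.25490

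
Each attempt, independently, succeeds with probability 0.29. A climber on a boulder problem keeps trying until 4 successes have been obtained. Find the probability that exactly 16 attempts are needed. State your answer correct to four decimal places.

0.0528

Y = trial on which the fourth success occurs; negative binomial, r=4, p=0.29.
P(Y=16) = C(15,3) · p^4 · (1−p)^12
= 455 · 0.0070728 · 0.01641 = 0.052808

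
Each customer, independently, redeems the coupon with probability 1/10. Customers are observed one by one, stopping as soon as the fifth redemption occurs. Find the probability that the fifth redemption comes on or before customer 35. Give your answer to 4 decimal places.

0.2693

Finishing within 35 customers ⇔ at least 5 successes in the first 35. With X ~ Binomial(35, 0.10), P(Y ≤ 35) = 1 − P(X ≤ 4).
  k=0: C(35,0)·0.10^0·0.90^35 = 0.025032
  k=1: C(35,1)·0.10^1·0.90^34 = 0.097345
  k=2: C(35,2)·0.10^2·0.90^33 = 0.183874
  k=3: C(35,3)·0.10^3·0.90^32 = 0.224735
  k=4: C(35,4)·0.10^4·0.90^31 = 0.199764
1 − 0.730749 = 0.269251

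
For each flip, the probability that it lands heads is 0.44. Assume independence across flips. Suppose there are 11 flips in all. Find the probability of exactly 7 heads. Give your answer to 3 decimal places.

0.104

X ~ Binomial(n=11, p=0.44).
P(X=7) = C(11,7) · p^7 · (1−p)^4
= 330 · 0.0031928 · 0.098345 = 0.10362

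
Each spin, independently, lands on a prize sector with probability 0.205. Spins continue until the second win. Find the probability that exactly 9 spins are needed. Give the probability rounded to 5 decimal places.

Y = trial on which the second success occurs; negative binomial, r=2, p=0.205.
P(Y=9) = C(8,1) · p^2 · (1−p)^7
= 8 · 0.042025 · 0.20071 = 0.0674788

0.06748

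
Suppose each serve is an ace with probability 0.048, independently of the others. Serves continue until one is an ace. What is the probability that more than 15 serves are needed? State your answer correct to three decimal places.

0.478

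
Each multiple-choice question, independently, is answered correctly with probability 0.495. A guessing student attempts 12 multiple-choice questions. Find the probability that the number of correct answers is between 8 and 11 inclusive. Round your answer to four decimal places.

X ~ Binomial(12, 0.495); P(8 ≤ X ≤ 11) = Σ C(12,k) p^k (1−p)^(12−k) over k:
  k=8: C(12,8)·0.495^8·0.505^4 = 0.116041
  k=9: C(12,9)·0.495^9·0.505^3 = 0.050553
  k=10: C(12,10)·0.495^10·0.505^2 = 0.014865
  k=11: C(12,11)·0.495^11·0.505^1 = 0.002649
Total = 0.184109

0.1841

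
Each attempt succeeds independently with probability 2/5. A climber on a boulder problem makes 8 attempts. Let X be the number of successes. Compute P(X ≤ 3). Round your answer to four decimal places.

X ~ Binomial(8, 0.40); P(X ≤ 3) = Σ C(8,k) p^k (1−p)^(8−k) over k:
  k=0: C(8,0)·0.40^0·0.60^8 = 0.016796
  k=1: C(8,1)·0.40^1·0.60^7 = 0.089580
  k=2: C(8,2)·0.40^2·0.60^6 = 0.209019
  k=3: C(8,3)·0.40^3·0.60^5 = 0.278692
Total = 0.594086

0.5941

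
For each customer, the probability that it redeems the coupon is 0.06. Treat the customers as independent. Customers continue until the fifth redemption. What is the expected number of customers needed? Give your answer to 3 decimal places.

83.333

Y = total customers until the fifth success; negative binomial with r=5, p=0.06.
E[Y] = r / p = 5 / 0.06 = 83.33333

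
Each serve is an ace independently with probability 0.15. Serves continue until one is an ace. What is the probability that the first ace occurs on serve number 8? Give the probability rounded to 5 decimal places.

0.04809

Geometric (trials to first success), p = 0.15.
P(Y = 8) = (1−p)^7 · p = 0.32058 · 0.15 = 0.0480866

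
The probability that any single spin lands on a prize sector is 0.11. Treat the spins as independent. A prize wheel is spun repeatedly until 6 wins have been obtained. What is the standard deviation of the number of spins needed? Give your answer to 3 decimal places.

21.008

Y = total spins until the sixth success; negative binomial with r=6, p=0.11.
SD(Y) = √[r(1−p)/p²] = √(441.32231) = 21.00767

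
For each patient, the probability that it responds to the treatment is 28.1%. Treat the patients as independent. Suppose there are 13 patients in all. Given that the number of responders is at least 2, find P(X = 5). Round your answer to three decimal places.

X ~ Binomial(13, 0.281). Want P(X=5 | X≥2) = P(X=5) / P(X≥2).
P(X=5) = C(13,5)·0.281^5·0.719^8 = 0.16104
P(X≥2) = 1 − 0.01372 − 0.06973 = 0.91655
Ratio = 0.16104 / 0.91655 = 0.17571

0.176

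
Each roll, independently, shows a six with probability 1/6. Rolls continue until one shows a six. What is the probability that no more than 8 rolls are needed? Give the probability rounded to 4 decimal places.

0.7674

Y = number of rolls to the first success; geometric, p = 0.166667.
P(Y ≤ 8) = 1 − (1−p)^8 = 1 − 0.232568 = 0.767432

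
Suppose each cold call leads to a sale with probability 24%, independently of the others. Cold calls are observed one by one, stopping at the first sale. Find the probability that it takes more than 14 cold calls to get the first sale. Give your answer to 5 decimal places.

0.02145

Y = number of cold calls to the first success; geometric, p = 0.24.
P(Y > 14) = P(first 14 all fail) = (1−p)^14 = 0.0214482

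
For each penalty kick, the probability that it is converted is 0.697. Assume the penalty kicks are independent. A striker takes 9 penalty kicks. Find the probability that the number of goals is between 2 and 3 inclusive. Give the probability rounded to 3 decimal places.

X ~ Binomial(9, 0.697); P(2 ≤ X ≤ 3) = Σ C(9,k) p^k (1−p)^(9−k) over k:
  k=2: C(9,2)·0.697^2·0.303^7 = 0.00410
  k=3: C(9,3)·0.697^3·0.303^6 = 0.02201
Total = 0.02611

0.026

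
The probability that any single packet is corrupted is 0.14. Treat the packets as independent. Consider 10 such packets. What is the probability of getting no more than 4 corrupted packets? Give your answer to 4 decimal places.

0.9927

X ~ Binomial(10, 0.14); P(X ≤ 4) = Σ C(10,k) p^k (1−p)^(10−k) over k:
  k=0: C(10,0)·0.14^0·0.86^10 = 0.221302
  k=1: C(10,1)·0.14^1·0.86^9 = 0.360258
  k=2: C(10,2)·0.14^2·0.86^8 = 0.263910
  k=3: C(10,3)·0.14^3·0.86^7 = 0.114566
  k=4: C(10,4)·0.14^4·0.86^6 = 0.032638
Total = 0.992674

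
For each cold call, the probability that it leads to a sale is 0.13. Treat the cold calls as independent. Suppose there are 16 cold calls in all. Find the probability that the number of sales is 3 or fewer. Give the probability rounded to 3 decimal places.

0.855

X ~ Binomial(16, 0.13); P(X ≤ 3) = Σ C(16,k) p^k (1−p)^(16−k) over k:
  k=0: C(16,0)·0.13^0·0.87^16 = 0.10772
  k=1: C(16,1)·0.13^1·0.87^15 = 0.25754
  k=2: C(16,2)·0.13^2·0.87^14 = 0.28863
  k=3: C(16,3)·0.13^3·0.87^13 = 0.20127
Total = 0.85516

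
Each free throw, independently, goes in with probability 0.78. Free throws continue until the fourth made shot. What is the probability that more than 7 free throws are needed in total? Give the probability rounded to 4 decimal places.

0.0461

Needing more than 7 free throws ⇔ fewer than 4 successes in the first 7. With X ~ Binomial(7, 0.78), P(Y > 7) = P(X ≤ 3).
  k=0: C(7,0)·0.78^0·0.22^7 = 0.000025
  k=1: C(7,1)·0.78^1·0.22^6 = 0.000619
  k=2: C(7,2)·0.78^2·0.22^5 = 0.006584
  k=3: C(7,3)·0.78^3·0.22^4 = 0.038908
P(X ≤ 3) = 0.046137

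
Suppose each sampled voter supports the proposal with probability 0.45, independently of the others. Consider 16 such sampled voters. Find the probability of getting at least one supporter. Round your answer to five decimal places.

0.99993

P(at least one) = 1 − P(none) = 1 − (1 − 0.45)^16
= 1 − 0.0000701 = 0.9999299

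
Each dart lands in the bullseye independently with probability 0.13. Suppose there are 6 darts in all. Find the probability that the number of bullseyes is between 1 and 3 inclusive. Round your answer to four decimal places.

X ~ Binomial(6, 0.13); P(1 ≤ X ≤ 3) = Σ C(6,k) p^k (1−p)^(6−k) over k:
  k=1: C(6,1)·0.13^1·0.87^5 = 0.388768
  k=2: C(6,2)·0.13^2·0.87^4 = 0.145230
  k=3: C(6,3)·0.13^3·0.87^3 = 0.028935
Total = 0.562932

0.5629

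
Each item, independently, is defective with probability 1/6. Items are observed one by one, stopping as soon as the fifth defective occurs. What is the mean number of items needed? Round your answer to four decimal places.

30.0000

Y = total items until the fifth success; negative binomial with r=5, p=0.166667.
E[Y] = r / p = 5 / 0.166667 = 30.000000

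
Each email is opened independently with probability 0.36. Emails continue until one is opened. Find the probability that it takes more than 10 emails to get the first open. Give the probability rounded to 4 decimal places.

Y = number of emails to the first success; geometric, p = 0.36.
P(Y > 10) = P(first 10 all fail) = (1−p)^10 = 0.011529

0.0115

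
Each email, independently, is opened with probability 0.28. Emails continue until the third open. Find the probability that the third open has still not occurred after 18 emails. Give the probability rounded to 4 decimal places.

0.0842

Needing more than 18 emails ⇔ fewer than 3 successes in the first 18. With X ~ Binomial(18, 0.28), P(Y > 18) = P(X ≤ 2).
  k=0: C(18,0)·0.28^0·0.72^18 = 0.002704
  k=1: C(18,1)·0.28^1·0.72^17 = 0.018927
  k=2: C(18,2)·0.28^2·0.72^16 = 0.062564
P(X ≤ 2) = 0.084195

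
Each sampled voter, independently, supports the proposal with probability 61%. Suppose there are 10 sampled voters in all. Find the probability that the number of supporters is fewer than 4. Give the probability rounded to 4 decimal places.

0.0477

X ~ Binomial(10, 0.61); P(X ≤ 3) = Σ C(10,k) p^k (1−p)^(10−k) over k:
  k=0: C(10,0)·0.61^0·0.39^10 = 0.000081
  k=1: C(10,1)·0.61^1·0.39^9 = 0.001273
  k=2: C(10,2)·0.61^2·0.39^8 = 0.008962
  k=3: C(10,3)·0.61^3·0.39^7 = 0.037379
Total = 0.047695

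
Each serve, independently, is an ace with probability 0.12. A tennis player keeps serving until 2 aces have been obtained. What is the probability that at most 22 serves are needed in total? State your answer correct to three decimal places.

0.760

Finishing within 22 serves ⇔ at least 2 successes in the first 22. With X ~ Binomial(22, 0.12), P(Y ≤ 22) = 1 − P(X ≤ 1).
  k=0: C(22,0)·0.12^0·0.88^22 = 0.06006
  k=1: C(22,1)·0.12^1·0.88^21 = 0.18019
1 − 0.24026 = 0.75974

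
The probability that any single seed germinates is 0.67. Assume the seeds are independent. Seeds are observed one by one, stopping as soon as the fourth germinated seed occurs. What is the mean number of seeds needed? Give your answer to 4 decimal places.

5.9701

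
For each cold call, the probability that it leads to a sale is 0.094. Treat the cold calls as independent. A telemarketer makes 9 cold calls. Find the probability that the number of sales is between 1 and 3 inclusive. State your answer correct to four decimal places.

0.5820

X ~ Binomial(9, 0.094); P(1 ≤ X ≤ 3) = Σ C(9,k) p^k (1−p)^(9−k) over k:
  k=1: C(9,1)·0.094^1·0.906^8 = 0.384057
  k=2: C(9,2)·0.094^2·0.906^7 = 0.159388
  k=3: C(9,3)·0.094^3·0.906^6 = 0.038586
Total = 0.582031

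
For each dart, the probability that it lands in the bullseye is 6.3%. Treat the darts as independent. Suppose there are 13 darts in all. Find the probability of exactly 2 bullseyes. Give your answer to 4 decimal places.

0.1513

X ~ Binomial(n=13, p=0.063).
P(X=2) = C(13,2) · p^2 · (1−p)^11
= 78 · 0.003969 · 0.4888 = 0.151325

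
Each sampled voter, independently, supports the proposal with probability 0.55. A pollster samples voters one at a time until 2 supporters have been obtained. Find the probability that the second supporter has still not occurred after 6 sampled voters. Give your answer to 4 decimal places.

0.0692

Needing more than 6 sampled voters ⇔ fewer than 2 successes in the first 6. With X ~ Binomial(6, 0.55), P(Y > 6) = P(X ≤ 1).
  k=0: C(6,0)·0.55^0·0.45^6 = 0.008304
  k=1: C(6,1)·0.55^1·0.45^5 = 0.060894
P(X ≤ 1) = 0.069198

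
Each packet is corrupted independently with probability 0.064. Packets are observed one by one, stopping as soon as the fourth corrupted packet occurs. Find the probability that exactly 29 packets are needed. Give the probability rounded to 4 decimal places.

0.0105

Y = trial on which the fourth success occurs; negative binomial, r=4, p=0.064.
P(Y=29) = C(28,3) · p^4 · (1−p)^25
= 3276 · 1.6777e-05 · 0.19138 = 0.010519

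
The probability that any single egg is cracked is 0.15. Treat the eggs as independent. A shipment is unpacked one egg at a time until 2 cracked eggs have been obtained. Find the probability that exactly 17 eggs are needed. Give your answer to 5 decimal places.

Y = trial on which the second success occurs; negative binomial, r=2, p=0.15.
P(Y=17) = C(16,1) · p^2 · (1−p)^15
= 16 · 0.0225 · 0.087354 = 0.0314475

0.03145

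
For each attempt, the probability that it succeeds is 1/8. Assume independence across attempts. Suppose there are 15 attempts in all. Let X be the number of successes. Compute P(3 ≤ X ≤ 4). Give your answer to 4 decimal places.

0.2557

X ~ Binomial(15, 0.125); P(3 ≤ X ≤ 4) = Σ C(15,k) p^k (1−p)^(15−k) over k:
  k=3: C(15,3)·0.125^3·0.875^12 = 0.178994
  k=4: C(15,4)·0.125^4·0.875^11 = 0.076712
Total = 0.255705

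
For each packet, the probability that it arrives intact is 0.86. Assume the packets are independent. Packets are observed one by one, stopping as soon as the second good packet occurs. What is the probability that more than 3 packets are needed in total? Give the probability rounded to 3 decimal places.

0.053

Needing more than 3 packets ⇔ fewer than 2 successes in the first 3. With X ~ Binomial(3, 0.86), P(Y > 3) = P(X ≤ 1).
  k=0: C(3,0)·0.86^0·0.14^3 = 0.00274
  k=1: C(3,1)·0.86^1·0.14^2 = 0.05057
P(X ≤ 1) = 0.05331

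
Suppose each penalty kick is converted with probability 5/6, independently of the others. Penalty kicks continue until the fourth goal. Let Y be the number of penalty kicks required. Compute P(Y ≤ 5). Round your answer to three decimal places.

0.804

Finishing within 5 penalty kicks ⇔ at least 4 successes in the first 5. With X ~ Binomial(5, 0.833333), P(Y ≤ 5) = 1 − P(X ≤ 3).
  k=0: C(5,0)·0.833333^0·0.166667^5 = 0.00013
  k=1: C(5,1)·0.833333^1·0.166667^4 = 0.00322
  k=2: C(5,2)·0.833333^2·0.166667^3 = 0.03215
  k=3: C(5,3)·0.833333^3·0.166667^2 = 0.16075
1 − 0.19624 = 0.80376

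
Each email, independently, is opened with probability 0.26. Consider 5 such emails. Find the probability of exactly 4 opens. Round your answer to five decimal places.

X ~ Binomial(n=5, p=0.26).
P(X=4) = C(5,4) · p^4 · (1−p)^1
= 5 · 0.0045698 · 0.74 = 0.0169081

0.01691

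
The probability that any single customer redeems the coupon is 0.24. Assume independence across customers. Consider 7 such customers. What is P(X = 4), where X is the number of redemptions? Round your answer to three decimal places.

X ~ Binomial(n=7, p=0.24).
P(X=4) = C(7,4) · p^4 · (1−p)^3
= 35 · 0.0033178 · 0.43898 = 0.05097

0.051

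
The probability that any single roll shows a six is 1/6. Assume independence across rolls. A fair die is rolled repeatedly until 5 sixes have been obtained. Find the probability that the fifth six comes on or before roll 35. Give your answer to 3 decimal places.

Finishing within 35 rolls ⇔ at least 5 successes in the first 35. With X ~ Binomial(35, 0.166667), P(Y ≤ 35) = 1 − P(X ≤ 4).
  k=0: C(35,0)·0.166667^0·0.833333^35 = 0.00169
  k=1: C(35,1)·0.166667^1·0.833333^34 = 0.01185
  k=2: C(35,2)·0.166667^2·0.833333^33 = 0.04029
  k=3: C(35,3)·0.166667^3·0.833333^32 = 0.08865
  k=4: C(35,4)·0.166667^4·0.833333^31 = 0.14183
1 − 0.28432 = 0.71568

0.716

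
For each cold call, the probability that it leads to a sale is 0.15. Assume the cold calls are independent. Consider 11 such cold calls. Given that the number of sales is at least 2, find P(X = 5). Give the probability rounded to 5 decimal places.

X ~ Binomial(11, 0.15). Want P(X=5 | X≥2) = P(X=5) / P(X≥2).
P(X=5) = C(11,5)·0.15^5·0.85^6 = 0.0132316
P(X≥2) = 1 − 0.1673432 − 0.3248428 = 0.5078140
Ratio = 0.0132316 / 0.5078140 = 0.0260560

0.02606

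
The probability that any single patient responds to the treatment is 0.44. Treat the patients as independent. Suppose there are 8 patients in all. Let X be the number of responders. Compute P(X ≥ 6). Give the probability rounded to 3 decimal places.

X ~ Binomial(8, 0.44); P(X ≥ 6) = Σ C(8,k) p^k (1−p)^(8−k) over k:
  k=6: C(8,6)·0.44^6·0.56^2 = 0.06372
  k=7: C(8,7)·0.44^7·0.56^1 = 0.01430
  k=8: C(8,8)·0.44^8·0.56^0 = 0.00140
Total = 0.07942

0.079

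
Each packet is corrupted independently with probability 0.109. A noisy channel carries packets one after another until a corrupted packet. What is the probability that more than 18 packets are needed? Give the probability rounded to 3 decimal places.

Y = number of packets to the first success; geometric, p = 0.109.
P(Y > 18) = P(first 18 all fail) = (1−p)^18 = 0.12526

0.125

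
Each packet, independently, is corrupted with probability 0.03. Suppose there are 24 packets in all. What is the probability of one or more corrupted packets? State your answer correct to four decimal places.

P(at least one) = 1 − P(none) = 1 − (1 − 0.03)^24
= 1 − 0.481417 = 0.518583

0.5186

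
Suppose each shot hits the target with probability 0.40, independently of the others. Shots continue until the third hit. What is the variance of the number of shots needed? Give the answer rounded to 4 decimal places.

11.2500

Y = total shots until the third success; negative binomial with r=3, p=0.40.
Var(Y) = r(1−p)/p² = 3·0.60 / 0.40² = 11.250000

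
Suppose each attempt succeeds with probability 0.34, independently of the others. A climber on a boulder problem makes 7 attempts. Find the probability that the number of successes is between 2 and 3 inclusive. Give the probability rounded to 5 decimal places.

0.56504

X ~ Binomial(7, 0.34); P(2 ≤ X ≤ 3) = Σ C(7,k) p^k (1−p)^(7−k) over k:
  k=2: C(7,2)·0.34^2·0.66^5 = 0.3040163
  k=3: C(7,3)·0.34^3·0.66^4 = 0.2610241
Total = 0.5650403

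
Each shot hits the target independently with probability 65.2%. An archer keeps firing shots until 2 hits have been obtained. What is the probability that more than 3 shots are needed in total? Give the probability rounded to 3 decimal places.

0.279

Needing more than 3 shots ⇔ fewer than 2 successes in the first 3. With X ~ Binomial(3, 0.652), P(Y > 3) = P(X ≤ 1).
  k=0: C(3,0)·0.652^0·0.348^3 = 0.04214
  k=1: C(3,1)·0.652^1·0.348^2 = 0.23688
P(X ≤ 1) = 0.27902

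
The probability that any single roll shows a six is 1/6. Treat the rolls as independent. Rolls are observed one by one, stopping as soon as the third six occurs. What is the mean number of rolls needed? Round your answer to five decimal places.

Y = total rolls until the third success; negative binomial with r=3, p=0.166667.
E[Y] = r / p = 3 / 0.166667 = 18.0000000

18.00000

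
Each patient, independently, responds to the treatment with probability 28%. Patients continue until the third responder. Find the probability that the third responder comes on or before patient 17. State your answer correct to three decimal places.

0.894

Finishing within 17 patients ⇔ at least 3 successes in the first 17. With X ~ Binomial(17, 0.28), P(Y ≤ 17) = 1 − P(X ≤ 2).
  k=0: C(17,0)·0.28^0·0.72^17 = 0.00376
  k=1: C(17,1)·0.28^1·0.72^16 = 0.02483
  k=2: C(17,2)·0.28^2·0.72^15 = 0.07724
1 − 0.10582 = 0.89418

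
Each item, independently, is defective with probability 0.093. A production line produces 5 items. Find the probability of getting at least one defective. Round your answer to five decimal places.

0.38619

P(at least one) = 1 − P(none) = 1 − (1 − 0.093)^5
= 1 − 0.6138135 = 0.3861865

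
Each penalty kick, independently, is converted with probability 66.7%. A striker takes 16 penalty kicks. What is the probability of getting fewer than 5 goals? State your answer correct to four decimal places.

0.0008

X ~ Binomial(16, 0.667); P(X ≤ 4) = Σ C(16,k) p^k (1−p)^(16−k) over k:
  k=0: C(16,0)·0.667^0·0.333^16 = 0.000000
  k=1: C(16,1)·0.667^1·0.333^15 = 0.000001
  k=2: C(16,2)·0.667^2·0.333^14 = 0.000011
  k=3: C(16,3)·0.667^3·0.333^13 = 0.000103
  k=4: C(16,4)·0.667^4·0.333^12 = 0.000670
Total = 0.000784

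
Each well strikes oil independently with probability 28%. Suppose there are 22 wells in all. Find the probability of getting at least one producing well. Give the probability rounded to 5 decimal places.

0.99927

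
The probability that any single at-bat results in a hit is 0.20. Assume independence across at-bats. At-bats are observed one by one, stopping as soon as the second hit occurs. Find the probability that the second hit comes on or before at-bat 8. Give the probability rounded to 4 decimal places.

0.4967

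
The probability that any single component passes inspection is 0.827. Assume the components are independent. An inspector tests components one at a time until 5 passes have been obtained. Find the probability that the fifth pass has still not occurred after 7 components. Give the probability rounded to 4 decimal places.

0.1049

Needing more than 7 components ⇔ fewer than 5 successes in the first 7. With X ~ Binomial(7, 0.827), P(Y > 7) = P(X ≤ 4).
  k=0: C(7,0)·0.827^0·0.173^7 = 0.000005
  k=1: C(7,1)·0.827^1·0.173^6 = 0.000155
  k=2: C(7,2)·0.827^2·0.173^5 = 0.002226
  k=3: C(7,3)·0.827^3·0.173^4 = 0.017732
  k=4: C(7,4)·0.827^4·0.173^3 = 0.084767
P(X ≤ 4) = 0.104885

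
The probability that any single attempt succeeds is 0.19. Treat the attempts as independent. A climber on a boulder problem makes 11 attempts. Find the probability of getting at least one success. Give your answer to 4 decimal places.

P(at least one) = 1 − P(none) = 1 − (1 − 0.19)^11
= 1 − 0.098477 = 0.901523

0.9015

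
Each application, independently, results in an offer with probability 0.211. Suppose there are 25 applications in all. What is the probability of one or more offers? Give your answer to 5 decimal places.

P(at least one) = 1 − P(none) = 1 − (1 − 0.211)^25
= 1 − 0.0026725 = 0.9973275

0.99733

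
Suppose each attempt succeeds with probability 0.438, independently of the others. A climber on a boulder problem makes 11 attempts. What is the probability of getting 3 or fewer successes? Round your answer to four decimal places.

0.2139

X ~ Binomial(11, 0.438); P(X ≤ 3) = Σ C(11,k) p^k (1−p)^(11−k) over k:
  k=0: C(11,0)·0.438^0·0.562^11 = 0.001766
  k=1: C(11,1)·0.438^1·0.562^10 = 0.015144
  k=2: C(11,2)·0.438^2·0.562^9 = 0.059012
  k=3: C(11,3)·0.438^3·0.562^8 = 0.137974
Total = 0.213896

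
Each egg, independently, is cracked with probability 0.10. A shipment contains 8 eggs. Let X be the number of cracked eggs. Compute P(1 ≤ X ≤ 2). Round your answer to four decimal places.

X ~ Binomial(8, 0.10); P(1 ≤ X ≤ 2) = Σ C(8,k) p^k (1−p)^(8−k) over k:
  k=1: C(8,1)·0.10^1·0.90^7 = 0.382638
  k=2: C(8,2)·0.10^2·0.90^6 = 0.148803
Total = 0.531441

0.5314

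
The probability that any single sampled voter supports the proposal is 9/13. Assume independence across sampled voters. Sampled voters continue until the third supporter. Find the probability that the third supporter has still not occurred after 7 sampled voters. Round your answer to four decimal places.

Needing more than 7 sampled voters ⇔ fewer than 3 successes in the first 7. With X ~ Binomial(7, 0.692308), P(Y > 7) = P(X ≤ 2).
  k=0: C(7,0)·0.692308^0·0.307692^7 = 0.000261
  k=1: C(7,1)·0.692308^1·0.307692^6 = 0.004112
  k=2: C(7,2)·0.692308^2·0.307692^5 = 0.027759
P(X ≤ 2) = 0.032132

0.0321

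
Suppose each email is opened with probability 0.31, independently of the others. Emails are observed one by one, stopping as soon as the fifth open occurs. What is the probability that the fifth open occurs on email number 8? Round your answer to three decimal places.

0.033

Y = trial on which the fifth success occurs; negative binomial, r=5, p=0.31.
P(Y=8) = C(7,4) · p^5 · (1−p)^3
= 35 · 0.0028629 · 0.32851 = 0.03292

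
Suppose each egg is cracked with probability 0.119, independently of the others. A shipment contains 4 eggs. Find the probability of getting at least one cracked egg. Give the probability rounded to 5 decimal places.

0.39757

P(at least one) = 1 − P(none) = 1 − (1 − 0.119)^4
= 1 − 0.6024259 = 0.3975741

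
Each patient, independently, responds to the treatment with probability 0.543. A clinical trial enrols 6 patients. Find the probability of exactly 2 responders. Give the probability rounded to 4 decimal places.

0.1929

X ~ Binomial(n=6, p=0.543).
P(X=2) = C(6,2) · p^2 · (1−p)^4
= 15 · 0.29485 · 0.043618 = 0.192910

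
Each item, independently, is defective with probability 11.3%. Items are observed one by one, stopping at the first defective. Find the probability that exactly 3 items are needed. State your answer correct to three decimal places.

0.089

Geometric (trials to first success), p = 0.113.
P(Y = 3) = (1−p)^2 · p = 0.78677 · 0.113 = 0.08890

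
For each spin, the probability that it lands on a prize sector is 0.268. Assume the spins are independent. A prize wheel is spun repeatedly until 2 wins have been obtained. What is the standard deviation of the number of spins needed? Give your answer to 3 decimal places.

4.515

Y = total spins until the second success; negative binomial with r=2, p=0.268.
SD(Y) = √[r(1−p)/p²] = √(20.38316) = 4.51477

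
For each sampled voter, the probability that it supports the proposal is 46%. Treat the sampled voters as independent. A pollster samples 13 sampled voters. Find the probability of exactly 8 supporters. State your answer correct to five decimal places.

X ~ Binomial(n=13, p=0.46).
P(X=8) = C(13,8) · p^8 · (1−p)^5
= 1287 · 0.0020048 · 0.045917 = 0.1184704

0.11847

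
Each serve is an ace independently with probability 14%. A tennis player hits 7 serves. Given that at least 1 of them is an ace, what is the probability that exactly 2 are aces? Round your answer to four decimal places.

X ~ Binomial(7, 0.14). Want P(X=2 | X≥1) = P(X=2) / P(X≥1).
P(X=2) = C(7,2)·0.14^2·0.86^5 = 0.193628
P(X≥1) = 1 − 0.347928 = 0.652072
Ratio = 0.193628 / 0.652072 = 0.296942

0.2969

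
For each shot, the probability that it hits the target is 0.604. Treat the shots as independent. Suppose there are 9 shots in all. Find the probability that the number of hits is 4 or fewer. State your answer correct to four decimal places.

X ~ Binomial(9, 0.604); P(X ≤ 4) = Σ C(9,k) p^k (1−p)^(9−k) over k:
  k=0: C(9,0)·0.604^0·0.396^9 = 0.000239
  k=1: C(9,1)·0.604^1·0.396^8 = 0.003287
  k=2: C(9,2)·0.604^2·0.396^7 = 0.020056
  k=3: C(9,3)·0.604^3·0.396^6 = 0.071377
  k=4: C(9,4)·0.604^4·0.396^5 = 0.163303
Total = 0.258263

0.2583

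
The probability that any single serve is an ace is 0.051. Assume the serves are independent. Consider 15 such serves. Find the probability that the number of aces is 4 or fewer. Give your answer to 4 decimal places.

X ~ Binomial(15, 0.051); P(X ≤ 4) = Σ C(15,k) p^k (1−p)^(15−k) over k:
  k=0: C(15,0)·0.051^0·0.949^15 = 0.456030
  k=1: C(15,1)·0.051^1·0.949^14 = 0.367611
  k=2: C(15,2)·0.051^2·0.949^13 = 0.138290
  k=3: C(15,3)·0.051^3·0.949^12 = 0.032204
  k=4: C(15,4)·0.051^4·0.949^11 = 0.005192
Total = 0.999327

0.9993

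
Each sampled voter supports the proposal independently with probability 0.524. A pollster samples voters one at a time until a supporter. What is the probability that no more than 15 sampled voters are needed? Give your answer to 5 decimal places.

0.99999

Y = number of sampled voters to the first success; geometric, p = 0.524.
P(Y ≤ 15) = 1 − (1−p)^15 = 1 − 0.0000146 = 0.9999854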